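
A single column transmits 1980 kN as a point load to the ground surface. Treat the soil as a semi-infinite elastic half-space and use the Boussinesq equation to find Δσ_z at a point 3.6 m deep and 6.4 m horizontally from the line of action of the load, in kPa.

Boussinesq vertical stress below a point load on an elastic half-space:
Δσ_z = 3P/(2πz²) · [1 + (r/z)²]^(−5/2)
r/z = 6.4/3.6 = 1.7778; [1+(r/z)²]^(−5/2) = 0.028323.
Δσ_z = 3×1980/(2π×3.6²) × 0.028323 = 72.946 × 0.028323 = 2.066 kPa

Δσ_z ≈ 2.07 kPa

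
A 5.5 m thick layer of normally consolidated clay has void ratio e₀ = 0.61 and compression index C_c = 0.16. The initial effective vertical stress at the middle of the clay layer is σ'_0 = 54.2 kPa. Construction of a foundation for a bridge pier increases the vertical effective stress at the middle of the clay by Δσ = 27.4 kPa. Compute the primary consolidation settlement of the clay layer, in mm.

Final effective stress: σ'_f = σ'_0 + Δσ = 54.2 + 27.4 = 81.6 kPa.
Normally consolidated clay, so the full stress increment lies on the virgin compression line:
S_c = C_c·H/(1+e₀)·log₁₀(σ'_f/σ'_0) = 0.16×5.5/(1+0.61)×log₁₀(81.6/54.2)
    = 0.54658 × 0.17769 = 0.09712 m

S_c ≈ 97.1 mm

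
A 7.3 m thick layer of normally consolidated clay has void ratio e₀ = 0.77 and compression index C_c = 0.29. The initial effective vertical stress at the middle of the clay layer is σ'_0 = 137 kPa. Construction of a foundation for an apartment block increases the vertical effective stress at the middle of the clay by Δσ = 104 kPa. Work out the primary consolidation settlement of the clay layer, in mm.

Final effective stress: σ'_f = σ'_0 + Δσ = 137 + 104 = 241 kPa.
Normally consolidated clay, so the full stress increment lies on the virgin compression line:
S_c = C_c·H/(1+e₀)·log₁₀(σ'_f/σ'_0) = 0.29×7.3/(1+0.77)×log₁₀(241/137)
    = 1.196 × 0.2453 = 0.2934 m

S_c ≈ 293 mm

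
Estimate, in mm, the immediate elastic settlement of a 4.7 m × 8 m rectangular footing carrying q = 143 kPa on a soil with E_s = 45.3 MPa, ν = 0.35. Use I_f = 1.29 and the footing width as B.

Immediate (elastic) settlement: S_e = q·B·(1−ν²)/E_s · I_f.
E_s = 45.3 MPa = 45300 kPa.
S_e = 143 × 4.7 × (1 − 0.35²) / 45300 × 1.29
    = 143 × 4.7 × 0.8775 / 45300 × 1.29
    = 0.01679 m = 16.79 mm

S_e ≈ 16.8 mm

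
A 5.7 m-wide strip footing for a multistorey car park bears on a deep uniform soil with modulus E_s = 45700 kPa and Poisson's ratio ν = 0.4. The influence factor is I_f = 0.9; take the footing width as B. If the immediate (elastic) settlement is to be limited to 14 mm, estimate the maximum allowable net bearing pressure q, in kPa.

q ≈ 148 kPa

S_e = q·B·(1−ν²)/E_s · I_f  ⇒  q = S_e·E_s / (B·(1−ν²)·I_f).
q = 0.014 × 45700 / (5.7 × 0.84 × 0.9) = 148.5 kPa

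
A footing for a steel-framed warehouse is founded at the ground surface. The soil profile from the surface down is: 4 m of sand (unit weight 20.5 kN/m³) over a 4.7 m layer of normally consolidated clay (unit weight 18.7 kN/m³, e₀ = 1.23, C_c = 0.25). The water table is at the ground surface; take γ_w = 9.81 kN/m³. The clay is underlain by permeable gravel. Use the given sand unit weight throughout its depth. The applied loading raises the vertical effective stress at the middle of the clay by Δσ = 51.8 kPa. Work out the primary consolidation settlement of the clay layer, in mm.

Mid-depth of clay below the ground surface: z = 4 + 4.7/2 = 6.35 m.
Total vertical stress at mid-clay: σ_v = 20.5×4 + 18.7×2.35 = 125.94 kPa.
Pore pressure: u = 9.81×(6.35 − 0) = 62.294 kPa.
Initial effective stress: σ'_0 = σ_v − u = 125.94 − 62.294 = 63.646 kPa.
Final effective stress: σ'_f = σ'_0 + Δσ = 63.646 + 51.8 = 115.45 kPa.
Normally consolidated clay, so the full stress increment lies on the virgin compression line:
S_c = C_c·H/(1+e₀)·log₁₀(σ'_f/σ'_0) = 0.25×4.7/(1+1.23)×log₁₀(115.45/63.646)
    = 0.52691 × 0.25862 = 0.1363 m

S_c ≈ 136 mm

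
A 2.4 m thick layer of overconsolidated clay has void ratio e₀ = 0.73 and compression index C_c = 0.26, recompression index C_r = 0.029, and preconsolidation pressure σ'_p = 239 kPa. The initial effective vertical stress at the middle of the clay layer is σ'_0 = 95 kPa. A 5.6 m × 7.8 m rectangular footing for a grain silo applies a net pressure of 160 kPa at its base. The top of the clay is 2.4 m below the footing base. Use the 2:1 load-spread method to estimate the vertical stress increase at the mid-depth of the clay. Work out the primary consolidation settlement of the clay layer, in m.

Mid-depth of clay below the footing base: z = 2.4 + 2.4/2 = 3.6 m.
Stress increase at mid-clay by the 2:1 spreading method:
Δσ = qBL/((B+z)(L+z)) = 160×5.6×7.8/((5.6+3.6)(7.8+3.6)) = 66.636 kPa
Final effective stress: σ'_f = 95 + 66.636 = 161.64 kPa.
σ'_f = 161.64 ≤ σ'_p = 239 kPa, so the clay remains overconsolidated and only the recompression index applies:
S_c = C_r·H/(1+e₀)·log₁₀(σ'_f/σ'_0) = 0.029×2.4/1.73×log₁₀(161.64/95)
    = 0.040232 × 0.23083 = 0.009287 m

S_c ≈ 0.00929 m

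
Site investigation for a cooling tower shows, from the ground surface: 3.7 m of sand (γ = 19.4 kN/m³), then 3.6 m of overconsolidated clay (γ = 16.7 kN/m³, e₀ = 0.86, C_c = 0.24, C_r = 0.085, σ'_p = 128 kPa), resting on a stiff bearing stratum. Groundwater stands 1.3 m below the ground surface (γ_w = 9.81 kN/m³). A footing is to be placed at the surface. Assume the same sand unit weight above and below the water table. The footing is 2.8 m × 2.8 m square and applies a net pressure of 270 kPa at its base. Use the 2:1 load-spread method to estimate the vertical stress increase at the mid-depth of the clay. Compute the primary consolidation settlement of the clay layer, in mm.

Mid-depth of clay below the ground surface: z = 3.7 + 3.6/2 = 5.5 m.
Total vertical stress at mid-clay: σ_v = 19.4×3.7 + 16.7×1.8 = 101.84 kPa.
Pore pressure: u = 9.81×(5.5 − 1.3) = 41.202 kPa.
Initial effective stress: σ'_0 = σ_v − u = 101.84 − 41.202 = 60.638 kPa.
Stress increase at mid-clay by the 2:1 spreading method:
Δσ = qBL/((B+z)(L+z)) = 270×2.8×2.8/((2.8+5.5)(2.8+5.5)) = 30.727 kPa
Final effective stress: σ'_f = 60.638 + 30.727 = 91.365 kPa.
σ'_f = 91.365 ≤ σ'_p = 128 kPa, so the clay remains overconsolidated and only the recompression index applies:
S_c = C_r·H/(1+e₀)·log₁₀(σ'_f/σ'_0) = 0.085×3.6/1.86×log₁₀(91.365/60.638)
    = 0.16452 × 0.17803 = 0.02929 m

S_c ≈ 29.3 mm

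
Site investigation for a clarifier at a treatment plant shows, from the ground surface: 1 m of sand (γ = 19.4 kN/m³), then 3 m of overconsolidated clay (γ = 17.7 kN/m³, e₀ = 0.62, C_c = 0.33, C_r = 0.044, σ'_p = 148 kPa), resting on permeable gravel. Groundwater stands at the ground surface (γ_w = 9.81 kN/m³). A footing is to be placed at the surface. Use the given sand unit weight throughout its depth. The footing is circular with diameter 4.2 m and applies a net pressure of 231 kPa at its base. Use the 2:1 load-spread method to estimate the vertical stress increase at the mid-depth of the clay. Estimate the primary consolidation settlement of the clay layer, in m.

Mid-depth of clay below the ground surface: z = 1 + 3/2 = 2.5 m.
Total vertical stress at mid-clay: σ_v = 19.4×1 + 17.7×1.5 = 45.95 kPa.
Pore pressure: u = 9.81×(2.5 − 0) = 24.525 kPa.
Initial effective stress: σ'_0 = σ_v − u = 45.95 − 24.525 = 21.425 kPa.
Stress increase at mid-clay by the 2:1 spreading method:
Δσ ≈ qD²/(D+z)² = 231×4.2²/(4.2+2.5)² = 90.774 kPa
Final effective stress: σ'_f = 21.425 + 90.774 = 112.2 kPa.
σ'_f = 112.2 ≤ σ'_p = 148 kPa, so the clay remains overconsolidated and only the recompression index applies:
S_c = C_r·H/(1+e₀)·log₁₀(σ'_f/σ'_0) = 0.044×3/1.62×log₁₀(112.2/21.425)
    = 0.081484 × 0.71907 = 0.05859 m

S_c ≈ 0.0586 m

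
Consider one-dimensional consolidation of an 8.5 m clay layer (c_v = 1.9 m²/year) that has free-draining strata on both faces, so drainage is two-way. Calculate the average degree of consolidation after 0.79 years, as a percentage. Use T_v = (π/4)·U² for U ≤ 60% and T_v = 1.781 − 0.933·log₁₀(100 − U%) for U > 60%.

Drainage path length: H_d = H/2 = 4.25 m (double drainage).
T_v = c_v·t/H_d² = 1.9×0.79/4.25² = 0.0831.
T_v = 0.0831 corresponds to the U ≤ 60% branch:
U = √(4T_v/π) = 0.3253

U ≈ 32.5 %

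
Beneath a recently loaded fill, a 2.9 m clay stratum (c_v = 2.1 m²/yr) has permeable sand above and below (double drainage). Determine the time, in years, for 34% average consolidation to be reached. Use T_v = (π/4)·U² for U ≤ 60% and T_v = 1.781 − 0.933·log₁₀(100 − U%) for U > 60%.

Drainage path length: H_d = H/2 = 1.45 m (double drainage).
U ≤ 60%: T_v = (π/4)·U² = (π/4)×0.34² = 0.090792.
t = T_v·H_d²/c_v = 0.090792×1.45²/2.1 = 0.0909 years.

t ≈ 0.0909 years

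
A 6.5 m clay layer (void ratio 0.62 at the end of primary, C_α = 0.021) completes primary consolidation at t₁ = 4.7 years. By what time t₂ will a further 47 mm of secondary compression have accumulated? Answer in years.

S_s = C_α·H/(1+e_p)·log₁₀(t₂/t₁) ⇒ log₁₀(t₂/t₁) = S_s·(1+e_p)/(C_α·H).
log₁₀(t₂/t₁) = 0.047 × (1+0.62) / (0.021×6.5) = 0.5578
t₂ = t₁ × 10^0.5578 = 4.7 × 3.612 = 16.98 years

t₂ ≈ 17 years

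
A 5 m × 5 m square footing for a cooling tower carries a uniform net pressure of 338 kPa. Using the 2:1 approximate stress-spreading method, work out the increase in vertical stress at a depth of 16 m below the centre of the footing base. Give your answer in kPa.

By the 2:1 method the load spreads at 1 horizontal : 2 vertical, so at depth z the loaded area has grown by z in each plan dimension:
Δσ = qBL/((B+z)(L+z)) = 338×5×5/((5+16)(5+16)) = 19.161 kPa

Δσ_z ≈ 19.2 kPa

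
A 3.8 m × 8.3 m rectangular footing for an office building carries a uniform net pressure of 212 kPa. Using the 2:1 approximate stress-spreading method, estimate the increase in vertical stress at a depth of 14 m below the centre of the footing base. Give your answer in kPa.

By the 2:1 method the load spreads at 1 horizontal : 2 vertical, so at depth z the loaded area has grown by z in each plan dimension:
Δσ = qBL/((B+z)(L+z)) = 212×3.8×8.3/((3.8+14)(8.3+14)) = 16.845 kPa

Δσ_z ≈ 16.8 kPa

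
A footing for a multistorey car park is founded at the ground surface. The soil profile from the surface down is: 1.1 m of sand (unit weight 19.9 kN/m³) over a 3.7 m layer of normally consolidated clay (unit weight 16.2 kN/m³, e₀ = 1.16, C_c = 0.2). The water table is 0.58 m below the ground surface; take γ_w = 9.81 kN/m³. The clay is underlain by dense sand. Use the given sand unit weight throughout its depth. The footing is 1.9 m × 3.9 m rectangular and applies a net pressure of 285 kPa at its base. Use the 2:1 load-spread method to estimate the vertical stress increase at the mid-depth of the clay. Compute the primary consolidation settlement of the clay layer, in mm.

S_c ≈ 174 mm

Mid-depth of clay below the ground surface: z = 1.1 + 3.7/2 = 2.95 m.
Total vertical stress at mid-clay: σ_v = 19.9×1.1 + 16.2×1.85 = 51.86 kPa.
Pore pressure: u = 9.81×(2.95 − 0.58) = 23.25 kPa.
Initial effective stress: σ'_0 = σ_v − u = 51.86 − 23.25 = 28.61 kPa.
Stress increase at mid-clay by the 2:1 spreading method:
Δσ = qBL/((B+z)(L+z)) = 285×1.9×3.9/((1.9+2.95)(3.9+2.95)) = 63.567 kPa
Final effective stress: σ'_f = σ'_0 + Δσ = 28.61 + 63.567 = 92.177 kPa.
Normally consolidated clay, so the full stress increment lies on the virgin compression line:
S_c = C_c·H/(1+e₀)·log₁₀(σ'_f/σ'_0) = 0.2×3.7/(1+1.16)×log₁₀(92.177/28.61)
    = 0.34259 × 0.5081 = 0.1741 m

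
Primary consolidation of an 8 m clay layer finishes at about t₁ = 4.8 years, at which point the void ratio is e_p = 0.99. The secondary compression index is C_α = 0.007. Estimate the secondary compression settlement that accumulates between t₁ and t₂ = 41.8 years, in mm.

S_s ≈ 26.5 mm

Secondary compression: S_s = C_α·H/(1+e_p)·log₁₀(t₂/t₁)
S_s = 0.007×8/(1+0.99)×log₁₀(41.8/4.8)
    = 0.02814 × 0.9399 = 0.02645 m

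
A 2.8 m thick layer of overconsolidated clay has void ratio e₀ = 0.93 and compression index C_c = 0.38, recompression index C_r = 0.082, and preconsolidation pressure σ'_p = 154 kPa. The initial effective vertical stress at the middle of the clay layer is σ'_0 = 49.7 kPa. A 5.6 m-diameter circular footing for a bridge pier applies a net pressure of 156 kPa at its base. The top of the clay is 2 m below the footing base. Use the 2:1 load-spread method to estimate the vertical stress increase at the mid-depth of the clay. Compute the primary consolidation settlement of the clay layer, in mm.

Mid-depth of clay below the footing base: z = 2 + 2.8/2 = 3.4 m.
Stress increase at mid-clay by the 2:1 spreading method:
Δσ ≈ qD²/(D+z)² = 156×5.6²/(5.6+3.4)² = 60.397 kPa
Final effective stress: σ'_f = 49.7 + 60.397 = 110.1 kPa.
σ'_f = 110.1 ≤ σ'_p = 154 kPa, so the clay remains overconsolidated and only the recompression index applies:
S_c = C_r·H/(1+e₀)·log₁₀(σ'_f/σ'_0) = 0.082×2.8/1.93×log₁₀(110.1/49.7)
    = 0.11897 × 0.34543 = 0.04109 m

S_c ≈ 41.1 mm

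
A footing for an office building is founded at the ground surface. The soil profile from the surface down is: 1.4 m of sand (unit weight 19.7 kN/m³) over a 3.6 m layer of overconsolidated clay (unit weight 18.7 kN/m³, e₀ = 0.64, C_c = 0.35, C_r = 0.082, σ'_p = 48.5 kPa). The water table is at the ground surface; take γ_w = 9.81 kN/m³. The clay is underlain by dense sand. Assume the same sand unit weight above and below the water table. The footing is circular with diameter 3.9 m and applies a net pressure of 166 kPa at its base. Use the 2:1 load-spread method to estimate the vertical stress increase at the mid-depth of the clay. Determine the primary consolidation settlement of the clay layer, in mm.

S_c ≈ 205 mm

Mid-depth of clay below the ground surface: z = 1.4 + 3.6/2 = 3.2 m.
Total vertical stress at mid-clay: σ_v = 19.7×1.4 + 18.7×1.8 = 61.24 kPa.
Pore pressure: u = 9.81×(3.2 − 0) = 31.392 kPa.
Initial effective stress: σ'_0 = σ_v − u = 61.24 − 31.392 = 29.848 kPa.
Stress increase at mid-clay by the 2:1 spreading method:
Δσ ≈ qD²/(D+z)² = 166×3.9²/(3.9+3.2)² = 50.086 kPa
Final effective stress: σ'_f = 29.848 + 50.086 = 79.934 kPa.
σ'_f = 79.934 > σ'_p = 48.5 kPa, so the stress path crosses the preconsolidation pressure — recompression up to σ'_p, then virgin compression beyond:
S_c = H/(1+e₀)·[C_r·log₁₀(σ'_p/σ'_0) + C_c·log₁₀(σ'_f/σ'_p)]
    = 3.6/1.64 × [0.082×log₁₀(48.5/29.848) + 0.35×log₁₀(79.934/48.5)]
    = 2.1951 × [0.017288 + 0.075946] = 0.2047 m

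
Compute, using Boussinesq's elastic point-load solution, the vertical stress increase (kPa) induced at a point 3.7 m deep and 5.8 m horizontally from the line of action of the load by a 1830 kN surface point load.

Δσ_z ≈ 2.87 kPa

Boussinesq vertical stress below a point load on an elastic half-space:
Δσ_z = 3P/(2πz²) · [1 + (r/z)²]^(−5/2)
r/z = 5.8/3.7 = 1.5676; [1+(r/z)²]^(−5/2) = 0.044995.
Δσ_z = 3×1830/(2π×3.7²) × 0.044995 = 63.825 × 0.044995 = 2.872 kPa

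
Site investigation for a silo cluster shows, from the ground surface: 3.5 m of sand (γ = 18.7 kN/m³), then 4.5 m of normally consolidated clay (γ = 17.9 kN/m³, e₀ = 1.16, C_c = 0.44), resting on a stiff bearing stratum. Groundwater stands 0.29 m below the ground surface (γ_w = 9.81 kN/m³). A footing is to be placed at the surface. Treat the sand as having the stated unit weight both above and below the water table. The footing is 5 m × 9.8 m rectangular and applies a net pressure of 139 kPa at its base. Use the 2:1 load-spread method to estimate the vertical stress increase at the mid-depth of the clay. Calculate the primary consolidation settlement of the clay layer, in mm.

S_c ≈ 230 mm

Mid-depth of clay below the ground surface: z = 3.5 + 4.5/2 = 5.75 m.
Total vertical stress at mid-clay: σ_v = 18.7×3.5 + 17.9×2.25 = 105.72 kPa.
Pore pressure: u = 9.81×(5.75 − 0.29) = 53.563 kPa.
Initial effective stress: σ'_0 = σ_v − u = 105.72 − 53.563 = 52.157 kPa.
Stress increase at mid-clay by the 2:1 spreading method:
Δσ = qBL/((B+z)(L+z)) = 139×5×9.8/((5+5.75)(9.8+5.75)) = 40.745 kPa
Final effective stress: σ'_f = σ'_0 + Δσ = 52.157 + 40.745 = 92.902 kPa.
Normally consolidated clay, so the full stress increment lies on the virgin compression line:
S_c = C_c·H/(1+e₀)·log₁₀(σ'_f/σ'_0) = 0.44×4.5/(1+1.16)×log₁₀(92.902/52.157)
    = 0.91667 × 0.25071 = 0.2298 m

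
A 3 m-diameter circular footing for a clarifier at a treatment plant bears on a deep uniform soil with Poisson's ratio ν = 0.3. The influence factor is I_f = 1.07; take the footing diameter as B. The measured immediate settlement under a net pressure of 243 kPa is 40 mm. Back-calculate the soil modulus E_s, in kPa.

S_e = q·B·(1−ν²)/E_s · I_f  ⇒  E_s = q·B·(1−ν²)·I_f / S_e.
E_s = 243 × 3 × 0.91 × 1.07 / 0.04 = 17750 kPa

E_s ≈ 17700 kPa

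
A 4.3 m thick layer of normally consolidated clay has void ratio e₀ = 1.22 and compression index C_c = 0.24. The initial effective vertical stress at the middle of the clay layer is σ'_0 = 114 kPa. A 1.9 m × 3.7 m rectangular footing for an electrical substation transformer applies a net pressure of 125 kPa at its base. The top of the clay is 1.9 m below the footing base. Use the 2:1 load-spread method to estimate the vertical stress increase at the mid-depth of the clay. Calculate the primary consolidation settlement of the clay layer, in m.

S_c ≈ 0.0312 m

Mid-depth of clay below the footing base: z = 1.9 + 4.3/2 = 4.05 m.
Stress increase at mid-clay by the 2:1 spreading method:
Δσ = qBL/((B+z)(L+z)) = 125×1.9×3.7/((1.9+4.05)(3.7+4.05)) = 19.057 kPa
Final effective stress: σ'_f = σ'_0 + Δσ = 114 + 19.057 = 133.06 kPa.
Normally consolidated clay, so the full stress increment lies on the virgin compression line:
S_c = C_c·H/(1+e₀)·log₁₀(σ'_f/σ'_0) = 0.24×4.3/(1+1.22)×log₁₀(133.06/114)
    = 0.46486 × 0.067143 = 0.03121 m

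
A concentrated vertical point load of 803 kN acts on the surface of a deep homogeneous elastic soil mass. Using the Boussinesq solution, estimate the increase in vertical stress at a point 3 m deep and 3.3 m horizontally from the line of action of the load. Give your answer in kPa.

Boussinesq vertical stress below a point load on an elastic half-space:
Δσ_z = 3P/(2πz²) · [1 + (r/z)²]^(−5/2)
r/z = 3.3/3 = 1.1; [1+(r/z)²]^(−5/2) = 0.13773.
Δσ_z = 3×803/(2π×3²) × 0.13773 = 42.6 × 0.13773 = 5.867 kPa

Δσ_z ≈ 5.87 kPa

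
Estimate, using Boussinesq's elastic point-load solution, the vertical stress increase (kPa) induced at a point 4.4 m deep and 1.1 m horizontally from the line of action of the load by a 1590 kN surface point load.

Boussinesq vertical stress below a point load on an elastic half-space:
Δσ_z = 3P/(2πz²) · [1 + (r/z)²]^(−5/2)
r/z = 1.1/4.4 = 0.25; [1+(r/z)²]^(−5/2) = 0.85936.
Δσ_z = 3×1590/(2π×4.4²) × 0.85936 = 39.213 × 0.85936 = 33.7 kPa

Δσ_z ≈ 33.7 kPa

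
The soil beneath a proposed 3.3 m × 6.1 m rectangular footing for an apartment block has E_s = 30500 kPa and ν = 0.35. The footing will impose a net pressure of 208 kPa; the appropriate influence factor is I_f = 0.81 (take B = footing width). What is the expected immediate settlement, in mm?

Immediate (elastic) settlement: S_e = q·B·(1−ν²)/E_s · I_f.
S_e = 208 × 3.3 × (1 − 0.35²) / 30500 × 0.81
    = 208 × 3.3 × 0.8775 / 30500 × 0.81
    = 0.016 m = 16 mm

S_e ≈ 16 mm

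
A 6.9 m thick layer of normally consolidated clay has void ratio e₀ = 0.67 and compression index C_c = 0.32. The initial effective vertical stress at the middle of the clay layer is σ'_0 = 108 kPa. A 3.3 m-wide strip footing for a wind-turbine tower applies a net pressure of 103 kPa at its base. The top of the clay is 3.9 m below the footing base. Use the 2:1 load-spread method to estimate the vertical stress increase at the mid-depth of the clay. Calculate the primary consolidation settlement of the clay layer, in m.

S_c ≈ 0.149 m

Mid-depth of clay below the footing base: z = 3.9 + 6.9/2 = 7.35 m.
Stress increase at mid-clay by the 2:1 spreading method:
Δσ = qB/(B+z) = 103×3.3/(3.3+7.35) = 31.915 kPa
Final effective stress: σ'_f = σ'_0 + Δσ = 108 + 31.915 = 139.91 kPa.
Normally consolidated clay, so the full stress increment lies on the virgin compression line:
S_c = C_c·H/(1+e₀)·log₁₀(σ'_f/σ'_0) = 0.32×6.9/(1+0.67)×log₁₀(139.91/108)
    = 1.3222 × 0.11243 = 0.1487 m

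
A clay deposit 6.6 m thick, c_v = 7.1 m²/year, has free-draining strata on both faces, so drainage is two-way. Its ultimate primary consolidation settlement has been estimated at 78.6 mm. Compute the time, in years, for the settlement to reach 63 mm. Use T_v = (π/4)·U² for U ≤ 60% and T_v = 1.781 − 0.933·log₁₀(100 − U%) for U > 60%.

Drainage path length: H_d = H/2 = 3.3 m (double drainage).
U = S(t)/S_ult = 63/78.6 = 0.8015.
U > 60%: T_v = 1.781 − 0.933·log₁₀(100 − 80.153) = 0.57024.
t = T_v·H_d²/c_v = 0.57024×3.3²/7.1 = 0.8746 years.

t ≈ 0.875 years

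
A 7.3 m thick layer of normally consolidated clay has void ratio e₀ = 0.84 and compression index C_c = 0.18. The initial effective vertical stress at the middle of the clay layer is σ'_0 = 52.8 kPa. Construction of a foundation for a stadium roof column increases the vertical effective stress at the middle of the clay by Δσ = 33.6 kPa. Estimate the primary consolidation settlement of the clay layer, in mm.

Final effective stress: σ'_f = σ'_0 + Δσ = 52.8 + 33.6 = 86.4 kPa.
Normally consolidated clay, so the full stress increment lies on the virgin compression line:
S_c = C_c·H/(1+e₀)·log₁₀(σ'_f/σ'_0) = 0.18×7.3/(1+0.84)×log₁₀(86.4/52.8)
    = 0.71413 × 0.21388 = 0.1527 m

S_c ≈ 153 mm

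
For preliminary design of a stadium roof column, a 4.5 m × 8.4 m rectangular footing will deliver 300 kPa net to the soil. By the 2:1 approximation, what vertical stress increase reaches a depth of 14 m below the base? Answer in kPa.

By the 2:1 method the load spreads at 1 horizontal : 2 vertical, so at depth z the loaded area has grown by z in each plan dimension:
Δσ = qBL/((B+z)(L+z)) = 300×4.5×8.4/((4.5+14)(8.4+14)) = 27.365 kPa

Δσ_z ≈ 27.4 kPa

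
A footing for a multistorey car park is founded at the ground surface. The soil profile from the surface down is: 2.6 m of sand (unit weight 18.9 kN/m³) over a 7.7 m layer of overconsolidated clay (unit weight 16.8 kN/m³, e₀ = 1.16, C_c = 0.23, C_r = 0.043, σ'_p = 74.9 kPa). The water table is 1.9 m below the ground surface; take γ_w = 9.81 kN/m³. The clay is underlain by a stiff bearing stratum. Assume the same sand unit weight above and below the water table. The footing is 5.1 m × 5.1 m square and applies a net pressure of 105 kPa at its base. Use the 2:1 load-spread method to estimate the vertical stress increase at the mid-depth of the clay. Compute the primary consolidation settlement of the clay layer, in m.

Mid-depth of clay below the ground surface: z = 2.6 + 7.7/2 = 6.45 m.
Total vertical stress at mid-clay: σ_v = 18.9×2.6 + 16.8×3.85 = 113.82 kPa.
Pore pressure: u = 9.81×(6.45 − 1.9) = 44.636 kPa.
Initial effective stress: σ'_0 = σ_v − u = 113.82 − 44.636 = 69.184 kPa.
Stress increase at mid-clay by the 2:1 spreading method:
Δσ = qBL/((B+z)(L+z)) = 105×5.1×5.1/((5.1+6.45)(5.1+6.45)) = 20.472 kPa
Final effective stress: σ'_f = 69.184 + 20.472 = 89.656 kPa.
σ'_f = 89.656 > σ'_p = 74.9 kPa, so the stress path crosses the preconsolidation pressure — recompression up to σ'_p, then virgin compression beyond:
S_c = H/(1+e₀)·[C_r·log₁₀(σ'_p/σ'_0) + C_c·log₁₀(σ'_f/σ'_p)]
    = 7.7/2.16 × [0.043×log₁₀(74.9/69.184) + 0.23×log₁₀(89.656/74.9)]
    = 3.5648 × [0.0014825 + 0.017962] = 0.06932 m

S_c ≈ 0.0693 m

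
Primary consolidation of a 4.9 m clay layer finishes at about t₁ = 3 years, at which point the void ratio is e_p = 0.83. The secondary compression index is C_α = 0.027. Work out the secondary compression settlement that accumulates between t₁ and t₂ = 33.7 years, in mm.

Secondary compression: S_s = C_α·H/(1+e_p)·log₁₀(t₂/t₁)
S_s = 0.027×4.9/(1+0.83)×log₁₀(33.7/3)
    = 0.0723 × 1.051 = 0.07595 m

S_s ≈ 75.9 mm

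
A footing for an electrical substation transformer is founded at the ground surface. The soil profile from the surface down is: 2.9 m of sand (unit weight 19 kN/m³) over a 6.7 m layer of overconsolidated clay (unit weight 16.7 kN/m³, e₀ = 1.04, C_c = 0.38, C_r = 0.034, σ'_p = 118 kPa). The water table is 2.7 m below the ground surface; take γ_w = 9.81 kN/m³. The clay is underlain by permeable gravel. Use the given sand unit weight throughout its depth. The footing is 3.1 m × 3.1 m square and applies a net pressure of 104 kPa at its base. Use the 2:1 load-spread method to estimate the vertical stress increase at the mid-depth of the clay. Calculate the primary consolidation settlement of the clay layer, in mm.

S_c ≈ 6.78 mm

Mid-depth of clay below the ground surface: z = 2.9 + 6.7/2 = 6.25 m.
Total vertical stress at mid-clay: σ_v = 19×2.9 + 16.7×3.35 = 111.05 kPa.
Pore pressure: u = 9.81×(6.25 − 2.7) = 34.825 kPa.
Initial effective stress: σ'_0 = σ_v − u = 111.05 − 34.825 = 76.225 kPa.
Stress increase at mid-clay by the 2:1 spreading method:
Δσ = qBL/((B+z)(L+z)) = 104×3.1×3.1/((3.1+6.25)(3.1+6.25)) = 11.432 kPa
Final effective stress: σ'_f = 76.225 + 11.432 = 87.657 kPa.
σ'_f = 87.657 ≤ σ'_p = 118 kPa, so the clay remains overconsolidated and only the recompression index applies:
S_c = C_r·H/(1+e₀)·log₁₀(σ'_f/σ'_0) = 0.034×6.7/2.04×log₁₀(87.657/76.225)
    = 0.11167 × 0.060689 = 0.006777 m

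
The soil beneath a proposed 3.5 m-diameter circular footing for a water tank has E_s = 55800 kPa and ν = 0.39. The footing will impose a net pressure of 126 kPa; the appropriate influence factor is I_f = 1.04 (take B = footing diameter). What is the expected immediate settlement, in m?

S_e ≈ 0.00697 m

Immediate (elastic) settlement: S_e = q·B·(1−ν²)/E_s · I_f.
S_e = 126 × 3.5 × (1 − 0.39²) / 55800 × 1.04
    = 126 × 3.5 × 0.8479 / 55800 × 1.04
    = 0.006969 m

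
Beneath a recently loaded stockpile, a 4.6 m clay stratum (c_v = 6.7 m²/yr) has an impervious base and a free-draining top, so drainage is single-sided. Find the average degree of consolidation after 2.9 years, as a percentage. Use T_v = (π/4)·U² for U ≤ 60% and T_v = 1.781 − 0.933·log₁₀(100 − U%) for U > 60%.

Drainage path length: H_d = H = 4.6 m (single drainage).
T_v = c_v·t/H_d² = 6.7×2.9/4.6² = 0.91824.
T_v = 0.91824 corresponds to the U > 60% branch:
U = 1 − 10^((1.781 − T_v)/0.933)/100 = 0.9159

U ≈ 91.6 %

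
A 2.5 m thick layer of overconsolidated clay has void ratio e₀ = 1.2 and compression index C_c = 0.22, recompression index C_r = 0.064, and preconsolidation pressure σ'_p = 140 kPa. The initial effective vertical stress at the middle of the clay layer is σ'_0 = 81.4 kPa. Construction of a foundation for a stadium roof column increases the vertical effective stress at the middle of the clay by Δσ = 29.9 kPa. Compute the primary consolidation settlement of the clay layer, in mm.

Final effective stress: σ'_f = 81.4 + 29.9 = 111.3 kPa.
σ'_f = 111.3 ≤ σ'_p = 140 kPa, so the clay remains overconsolidated and only the recompression index applies:
S_c = C_r·H/(1+e₀)·log₁₀(σ'_f/σ'_0) = 0.064×2.5/2.2×log₁₀(111.3/81.4)
    = 0.07273 × 0.13587 = 0.009882 m

S_c ≈ 9.88 mm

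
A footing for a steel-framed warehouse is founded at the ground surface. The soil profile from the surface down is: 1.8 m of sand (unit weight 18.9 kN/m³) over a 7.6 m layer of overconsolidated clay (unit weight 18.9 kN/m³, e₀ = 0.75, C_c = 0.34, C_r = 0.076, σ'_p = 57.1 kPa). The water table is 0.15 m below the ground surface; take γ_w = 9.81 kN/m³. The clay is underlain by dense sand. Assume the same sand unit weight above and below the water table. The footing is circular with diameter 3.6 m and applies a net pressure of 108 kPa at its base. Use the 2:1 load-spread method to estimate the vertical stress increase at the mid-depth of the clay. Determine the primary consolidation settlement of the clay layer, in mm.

Mid-depth of clay below the ground surface: z = 1.8 + 7.6/2 = 5.6 m.
Total vertical stress at mid-clay: σ_v = 18.9×1.8 + 18.9×3.8 = 105.84 kPa.
Pore pressure: u = 9.81×(5.6 − 0.15) = 53.465 kPa.
Initial effective stress: σ'_0 = σ_v − u = 105.84 − 53.465 = 52.375 kPa.
Stress increase at mid-clay by the 2:1 spreading method:
Δσ ≈ qD²/(D+z)² = 108×3.6²/(3.6+5.6)² = 16.537 kPa
Final effective stress: σ'_f = 52.375 + 16.537 = 68.912 kPa.
σ'_f = 68.912 > σ'_p = 57.1 kPa, so the stress path crosses the preconsolidation pressure — recompression up to σ'_p, then virgin compression beyond:
S_c = H/(1+e₀)·[C_r·log₁₀(σ'_p/σ'_0) + C_c·log₁₀(σ'_f/σ'_p)]
    = 7.6/1.75 × [0.076×log₁₀(57.1/52.375) + 0.34×log₁₀(68.912/57.1)]
    = 4.3429 × [0.0028509 + 0.027764] = 0.133 m

S_c ≈ 133 mm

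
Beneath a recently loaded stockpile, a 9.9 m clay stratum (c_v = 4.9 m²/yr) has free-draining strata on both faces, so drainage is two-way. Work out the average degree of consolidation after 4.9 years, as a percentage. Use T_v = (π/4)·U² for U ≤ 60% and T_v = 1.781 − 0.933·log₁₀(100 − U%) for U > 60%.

U ≈ 92.8 %

Drainage path length: H_d = H/2 = 4.95 m (double drainage).
T_v = c_v·t/H_d² = 4.9×4.9/4.95² = 0.9799.
T_v = 0.9799 corresponds to the U > 60% branch:
U = 1 − 10^((1.781 − T_v)/0.933)/100 = 0.9278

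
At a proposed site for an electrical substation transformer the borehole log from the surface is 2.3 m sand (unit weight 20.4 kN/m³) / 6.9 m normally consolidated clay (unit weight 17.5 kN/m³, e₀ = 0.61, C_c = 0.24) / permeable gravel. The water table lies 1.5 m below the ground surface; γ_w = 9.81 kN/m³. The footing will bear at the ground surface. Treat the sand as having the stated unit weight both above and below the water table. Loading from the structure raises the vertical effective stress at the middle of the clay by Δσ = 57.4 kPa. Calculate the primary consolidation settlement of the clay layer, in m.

S_c ≈ 0.281 m

Mid-depth of clay below the ground surface: z = 2.3 + 6.9/2 = 5.75 m.
Total vertical stress at mid-clay: σ_v = 20.4×2.3 + 17.5×3.45 = 107.29 kPa.
Pore pressure: u = 9.81×(5.75 − 1.5) = 41.693 kPa.
Initial effective stress: σ'_0 = σ_v − u = 107.29 − 41.693 = 65.597 kPa.
Final effective stress: σ'_f = σ'_0 + Δσ = 65.597 + 57.4 = 123 kPa.
Normally consolidated clay, so the full stress increment lies on the virgin compression line:
S_c = C_c·H/(1+e₀)·log₁₀(σ'_f/σ'_0) = 0.24×6.9/(1+0.61)×log₁₀(123/65.597)
    = 1.0286 × 0.27302 = 0.2808 m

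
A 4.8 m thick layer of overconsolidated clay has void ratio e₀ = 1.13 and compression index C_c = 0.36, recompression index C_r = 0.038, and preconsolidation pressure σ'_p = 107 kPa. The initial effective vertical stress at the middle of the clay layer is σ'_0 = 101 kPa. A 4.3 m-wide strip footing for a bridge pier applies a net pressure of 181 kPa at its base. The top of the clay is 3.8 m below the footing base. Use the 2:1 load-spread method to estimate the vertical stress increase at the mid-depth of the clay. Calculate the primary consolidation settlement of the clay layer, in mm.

S_c ≈ 176 mm

Mid-depth of clay below the footing base: z = 3.8 + 4.8/2 = 6.2 m.
Stress increase at mid-clay by the 2:1 spreading method:
Δσ = qB/(B+z) = 181×4.3/(4.3+6.2) = 74.124 kPa
Final effective stress: σ'_f = 101 + 74.124 = 175.12 kPa.
σ'_f = 175.12 > σ'_p = 107 kPa, so the stress path crosses the preconsolidation pressure — recompression up to σ'_p, then virgin compression beyond:
S_c = H/(1+e₀)·[C_r·log₁₀(σ'_p/σ'_0) + C_c·log₁₀(σ'_f/σ'_p)]
    = 4.8/2.13 × [0.038×log₁₀(107/101) + 0.36×log₁₀(175.12/107)]
    = 2.2535 × [0.00095237 + 0.077023] = 0.1757 m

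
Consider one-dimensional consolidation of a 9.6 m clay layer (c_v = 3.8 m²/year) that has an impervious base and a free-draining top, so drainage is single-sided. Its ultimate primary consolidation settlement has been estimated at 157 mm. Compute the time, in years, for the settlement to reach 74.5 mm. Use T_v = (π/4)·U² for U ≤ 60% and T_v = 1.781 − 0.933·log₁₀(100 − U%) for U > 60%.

Drainage path length: H_d = H = 9.6 m (single drainage).
U = S(t)/S_ult = 74.5/157 = 0.4745.
U ≤ 60%: T_v = (π/4)·U² = (π/4)×0.47452² = 0.17685.
t = T_v·H_d²/c_v = 0.17685×9.6²/3.8 = 4.289 years.

t ≈ 4.29 years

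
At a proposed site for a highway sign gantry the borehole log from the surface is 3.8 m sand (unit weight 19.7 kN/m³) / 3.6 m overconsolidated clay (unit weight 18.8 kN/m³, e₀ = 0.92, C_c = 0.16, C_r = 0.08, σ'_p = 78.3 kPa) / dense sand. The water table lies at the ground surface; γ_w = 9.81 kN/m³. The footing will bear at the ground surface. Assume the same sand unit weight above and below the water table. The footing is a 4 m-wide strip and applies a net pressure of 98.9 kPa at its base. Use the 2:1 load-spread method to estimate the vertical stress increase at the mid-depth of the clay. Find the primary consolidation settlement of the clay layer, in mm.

Mid-depth of clay below the ground surface: z = 3.8 + 3.6/2 = 5.6 m.
Total vertical stress at mid-clay: σ_v = 19.7×3.8 + 18.8×1.8 = 108.7 kPa.
Pore pressure: u = 9.81×(5.6 − 0) = 54.936 kPa.
Initial effective stress: σ'_0 = σ_v − u = 108.7 − 54.936 = 53.764 kPa.
Stress increase at mid-clay by the 2:1 spreading method:
Δσ = qB/(B+z) = 98.9×4/(4+5.6) = 41.208 kPa
Final effective stress: σ'_f = 53.764 + 41.208 = 94.972 kPa.
σ'_f = 94.972 > σ'_p = 78.3 kPa, so the stress path crosses the preconsolidation pressure — recompression up to σ'_p, then virgin compression beyond:
S_c = H/(1+e₀)·[C_r·log₁₀(σ'_p/σ'_0) + C_c·log₁₀(σ'_f/σ'_p)]
    = 3.6/1.92 × [0.08×log₁₀(78.3/53.764) + 0.16×log₁₀(94.972/78.3)]
    = 1.875 × [0.013062 + 0.013413] = 0.04964 m

S_c ≈ 49.6 mm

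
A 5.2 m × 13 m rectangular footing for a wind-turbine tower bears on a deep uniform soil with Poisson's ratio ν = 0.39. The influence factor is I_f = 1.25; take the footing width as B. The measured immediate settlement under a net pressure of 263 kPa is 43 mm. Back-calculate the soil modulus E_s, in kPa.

E_s ≈ 33700 kPa

S_e = q·B·(1−ν²)/E_s · I_f  ⇒  E_s = q·B·(1−ν²)·I_f / S_e.
E_s = 263 × 5.2 × 0.8479 × 1.25 / 0.043 = 33710 kPa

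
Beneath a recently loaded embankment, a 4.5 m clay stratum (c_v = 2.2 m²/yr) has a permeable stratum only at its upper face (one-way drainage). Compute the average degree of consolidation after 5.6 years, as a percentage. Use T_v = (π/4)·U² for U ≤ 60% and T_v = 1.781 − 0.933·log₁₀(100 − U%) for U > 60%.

Drainage path length: H_d = H = 4.5 m (single drainage).
T_v = c_v·t/H_d² = 2.2×5.6/4.5² = 0.6084.
T_v = 0.6084 corresponds to the U > 60% branch:
U = 1 − 10^((1.781 − T_v)/0.933)/100 = 0.8194

U ≈ 81.9 %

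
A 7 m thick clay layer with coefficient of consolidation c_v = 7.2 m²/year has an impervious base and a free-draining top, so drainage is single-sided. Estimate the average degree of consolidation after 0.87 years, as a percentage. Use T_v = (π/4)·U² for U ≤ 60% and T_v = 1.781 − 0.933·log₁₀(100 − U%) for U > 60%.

Drainage path length: H_d = H = 7 m (single drainage).
T_v = c_v·t/H_d² = 7.2×0.87/7² = 0.12784.
T_v = 0.12784 corresponds to the U ≤ 60% branch:
U = √(4T_v/π) = 0.4034

U ≈ 40.3 %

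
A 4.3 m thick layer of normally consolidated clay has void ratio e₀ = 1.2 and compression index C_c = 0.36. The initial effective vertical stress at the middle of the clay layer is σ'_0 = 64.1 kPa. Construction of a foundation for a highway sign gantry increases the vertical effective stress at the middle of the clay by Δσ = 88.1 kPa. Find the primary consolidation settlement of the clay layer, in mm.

S_c ≈ 264 mm

Final effective stress: σ'_f = σ'_0 + Δσ = 64.1 + 88.1 = 152.2 kPa.
Normally consolidated clay, so the full stress increment lies on the virgin compression line:
S_c = C_c·H/(1+e₀)·log₁₀(σ'_f/σ'_0) = 0.36×4.3/(1+1.2)×log₁₀(152.2/64.1)
    = 0.70364 × 0.37556 = 0.2643 m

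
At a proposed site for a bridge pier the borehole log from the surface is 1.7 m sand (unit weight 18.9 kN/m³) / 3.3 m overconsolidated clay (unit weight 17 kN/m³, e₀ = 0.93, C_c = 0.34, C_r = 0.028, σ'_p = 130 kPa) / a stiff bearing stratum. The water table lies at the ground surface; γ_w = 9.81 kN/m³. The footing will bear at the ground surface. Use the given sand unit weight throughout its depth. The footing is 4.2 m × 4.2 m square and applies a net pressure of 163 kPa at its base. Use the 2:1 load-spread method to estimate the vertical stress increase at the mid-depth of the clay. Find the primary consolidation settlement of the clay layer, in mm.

S_c ≈ 21.8 mm

Mid-depth of clay below the ground surface: z = 1.7 + 3.3/2 = 3.35 m.
Total vertical stress at mid-clay: σ_v = 18.9×1.7 + 17×1.65 = 60.18 kPa.
Pore pressure: u = 9.81×(3.35 − 0) = 32.864 kPa.
Initial effective stress: σ'_0 = σ_v − u = 60.18 − 32.864 = 27.316 kPa.
Stress increase at mid-clay by the 2:1 spreading method:
Δσ = qBL/((B+z)(L+z)) = 163×4.2×4.2/((4.2+3.35)(4.2+3.35)) = 50.442 kPa
Final effective stress: σ'_f = 27.316 + 50.442 = 77.758 kPa.
σ'_f = 77.758 ≤ σ'_p = 130 kPa, so the clay remains overconsolidated and only the recompression index applies:
S_c = C_r·H/(1+e₀)·log₁₀(σ'_f/σ'_0) = 0.028×3.3/1.93×log₁₀(77.758/27.316)
    = 0.047874 × 0.45433 = 0.02175 m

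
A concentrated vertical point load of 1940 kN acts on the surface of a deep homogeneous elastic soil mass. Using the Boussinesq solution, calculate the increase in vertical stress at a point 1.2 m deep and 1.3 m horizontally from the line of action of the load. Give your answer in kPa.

Boussinesq vertical stress below a point load on an elastic half-space:
Δσ_z = 3P/(2πz²) · [1 + (r/z)²]^(−5/2)
r/z = 1.3/1.2 = 1.0833; [1+(r/z)²]^(−5/2) = 0.14356.
Δσ_z = 3×1940/(2π×1.2²) × 0.14356 = 643.25 × 0.14356 = 92.34 kPa

Δσ_z ≈ 92.3 kPa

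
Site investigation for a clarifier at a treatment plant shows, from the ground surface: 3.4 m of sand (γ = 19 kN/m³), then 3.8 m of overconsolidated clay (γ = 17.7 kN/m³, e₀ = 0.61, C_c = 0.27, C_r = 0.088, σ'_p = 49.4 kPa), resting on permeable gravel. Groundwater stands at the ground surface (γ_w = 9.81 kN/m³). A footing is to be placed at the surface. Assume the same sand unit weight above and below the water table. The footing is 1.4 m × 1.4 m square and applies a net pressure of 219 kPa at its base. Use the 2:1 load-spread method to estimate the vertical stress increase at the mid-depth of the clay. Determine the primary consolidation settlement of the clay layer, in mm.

S_c ≈ 39.7 mm

Mid-depth of clay below the ground surface: z = 3.4 + 3.8/2 = 5.3 m.
Total vertical stress at mid-clay: σ_v = 19×3.4 + 17.7×1.9 = 98.23 kPa.
Pore pressure: u = 9.81×(5.3 − 0) = 51.993 kPa.
Initial effective stress: σ'_0 = σ_v − u = 98.23 − 51.993 = 46.237 kPa.
Stress increase at mid-clay by the 2:1 spreading method:
Δσ = qBL/((B+z)(L+z)) = 219×1.4×1.4/((1.4+5.3)(1.4+5.3)) = 9.562 kPa
Final effective stress: σ'_f = 46.237 + 9.562 = 55.799 kPa.
σ'_f = 55.799 > σ'_p = 49.4 kPa, so the stress path crosses the preconsolidation pressure — recompression up to σ'_p, then virgin compression beyond:
S_c = H/(1+e₀)·[C_r·log₁₀(σ'_p/σ'_0) + C_c·log₁₀(σ'_f/σ'_p)]
    = 3.8/1.61 × [0.088×log₁₀(49.4/46.237) + 0.27×log₁₀(55.799/49.4)]
    = 2.3602 × [0.0025289 + 0.014283] = 0.03968 m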